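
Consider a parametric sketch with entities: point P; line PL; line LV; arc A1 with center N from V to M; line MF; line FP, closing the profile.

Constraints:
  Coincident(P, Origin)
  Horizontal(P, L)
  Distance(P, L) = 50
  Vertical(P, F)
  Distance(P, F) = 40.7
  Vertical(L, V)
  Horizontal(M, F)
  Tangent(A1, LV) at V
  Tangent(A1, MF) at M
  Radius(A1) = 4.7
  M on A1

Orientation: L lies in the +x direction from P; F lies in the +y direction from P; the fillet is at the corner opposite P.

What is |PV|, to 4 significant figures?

61.61

P is at the origin; PL is horizontal with |PL| = 50.0 and L on the +x side, so L = (50.00, 0.000). PF is vertical with |PF| = 40.7 and F on the +y side, so F = (0.000, 40.70). The virtual corner opposite P is at (50.00, 40.70). Since A1 is tangent to LV there, NV ⟂ LV and the tangent condition forces NM to be normal to MF, with radius 4.7, so the center N sits 4.7 in from both sides at N = (45.30, 36.00). That places the tangent points at V = (50.00, 36.00) on LV and M = (45.30, 40.70) on MF. Then |PV| = |V − P| = 61.61.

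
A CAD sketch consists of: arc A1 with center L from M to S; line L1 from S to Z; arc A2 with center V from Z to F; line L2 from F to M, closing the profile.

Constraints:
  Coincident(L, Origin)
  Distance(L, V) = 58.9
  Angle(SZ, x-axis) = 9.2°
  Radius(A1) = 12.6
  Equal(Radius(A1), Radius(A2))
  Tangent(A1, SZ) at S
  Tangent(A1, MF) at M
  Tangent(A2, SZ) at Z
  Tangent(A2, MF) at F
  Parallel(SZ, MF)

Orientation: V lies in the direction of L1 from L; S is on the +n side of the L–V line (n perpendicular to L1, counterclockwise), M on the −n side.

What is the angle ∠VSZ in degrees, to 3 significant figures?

12.1°

The slot axis is L1's direction at 9.2°, so u = (cos 9.2°, sin 9.2°) = (0.987, 0.160) and n = (−sin 9.2°, cos 9.2°) = (-0.160, 0.987). L is at the origin and V lies 58.9 along u from L, so V = 58.9·u = (58.1, 9.42). Tangency of A1 to both parallel lines with radius 12.6 puts S and M at L ± 12.6·n: S = (-2.01, 12.4), M = (2.01, -12.4). Equal radii place Z and F the same way about V: Z = V + 12.6·n = (56.1, 21.9), F = V − 12.6·n = (60.2, -3.02). Then cos ∠VSZ = SV·SZ / (|SV||SZ|), giving 12.1°.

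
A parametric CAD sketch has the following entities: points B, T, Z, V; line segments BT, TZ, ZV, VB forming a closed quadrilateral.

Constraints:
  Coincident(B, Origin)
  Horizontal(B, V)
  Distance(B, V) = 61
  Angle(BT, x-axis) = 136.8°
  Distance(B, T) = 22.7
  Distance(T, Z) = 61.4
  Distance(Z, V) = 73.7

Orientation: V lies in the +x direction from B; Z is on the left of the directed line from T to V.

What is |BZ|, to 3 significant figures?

66.8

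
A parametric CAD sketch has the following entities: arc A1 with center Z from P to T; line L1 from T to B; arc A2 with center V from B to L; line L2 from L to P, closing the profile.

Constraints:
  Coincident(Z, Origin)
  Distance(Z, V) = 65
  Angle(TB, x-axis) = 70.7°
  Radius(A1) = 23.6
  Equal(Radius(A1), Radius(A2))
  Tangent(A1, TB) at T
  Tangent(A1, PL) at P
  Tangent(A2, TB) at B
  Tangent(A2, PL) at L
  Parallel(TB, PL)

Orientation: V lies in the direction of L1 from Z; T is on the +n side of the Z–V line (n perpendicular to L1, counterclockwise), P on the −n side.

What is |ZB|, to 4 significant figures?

69.15

Tangency of A1 to both parallel lines with radius 23.6 puts T and P at Z ± 23.6·n: T = (-22.27, 7.800), P = (22.27, -7.800). Equal radii place B and L the same way about V: B = V + 23.6·n = (-0.7903, 69.15), L = V − 23.6·n = (43.76, 53.55). Then |ZB| = |B − Z| = 69.15.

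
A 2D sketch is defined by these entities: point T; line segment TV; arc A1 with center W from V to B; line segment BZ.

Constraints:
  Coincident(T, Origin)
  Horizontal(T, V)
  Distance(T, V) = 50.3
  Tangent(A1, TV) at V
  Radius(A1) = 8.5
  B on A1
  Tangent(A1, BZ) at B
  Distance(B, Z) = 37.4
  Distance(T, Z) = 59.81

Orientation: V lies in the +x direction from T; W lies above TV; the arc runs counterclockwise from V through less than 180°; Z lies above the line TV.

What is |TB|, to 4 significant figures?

59.07

Checks: |WB| = 8.500 ✓; ∠(WB, BZ) = 90.00° ✓; |BZ| = 37.40 ✓; |TZ| = 59.81 ✓.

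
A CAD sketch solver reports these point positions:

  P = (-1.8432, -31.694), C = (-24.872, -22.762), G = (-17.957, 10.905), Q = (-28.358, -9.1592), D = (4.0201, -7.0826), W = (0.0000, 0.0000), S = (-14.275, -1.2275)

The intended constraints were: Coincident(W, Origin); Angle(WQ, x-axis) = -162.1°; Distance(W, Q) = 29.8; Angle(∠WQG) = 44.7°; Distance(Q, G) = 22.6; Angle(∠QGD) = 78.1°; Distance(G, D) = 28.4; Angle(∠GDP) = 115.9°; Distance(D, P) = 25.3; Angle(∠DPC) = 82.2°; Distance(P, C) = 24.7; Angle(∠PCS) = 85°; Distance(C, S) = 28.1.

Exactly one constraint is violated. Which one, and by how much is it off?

Distance(C, S) = 28.1 — off by 4.10.

W = (0.00, 0.00) ✓; WQ at -162.1° ✓; |WQ| = 29.80 ✓; ∠WQG = 44.70° ✓; |QG| = 22.60 ✓; ∠QGD = 78.10° ✓; |GD| = 28.40 ✓; ∠GDP = 115.9° ✓; |DP| = 25.30 ✓; ∠DPC = 82.20° ✓; |PC| = 24.70 ✓; ∠PCS = 85.00° ✓; |CS| = 24.00 ✗.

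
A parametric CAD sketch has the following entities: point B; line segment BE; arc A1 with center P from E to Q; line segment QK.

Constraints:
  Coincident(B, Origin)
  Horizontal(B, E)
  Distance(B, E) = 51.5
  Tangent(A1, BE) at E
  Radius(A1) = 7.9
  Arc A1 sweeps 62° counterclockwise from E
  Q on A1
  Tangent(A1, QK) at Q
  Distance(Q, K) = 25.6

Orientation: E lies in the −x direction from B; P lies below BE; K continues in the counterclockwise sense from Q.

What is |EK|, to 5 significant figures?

32.844

On A1, E sits at bearing 90° from P; a 62° counterclockwise sweep puts Q at bearing 152°, so Q = P + 7.9·(cos 152°, sin 152°) = (-58.475, -4.1912). Since A1 is tangent to QK there, PQ ⟂ QK, so QK runs along (−sin 152°, cos 152°); with |QK| = 25.6, K = (-70.494, -26.795). Then |EK| = |K − E| = 32.844.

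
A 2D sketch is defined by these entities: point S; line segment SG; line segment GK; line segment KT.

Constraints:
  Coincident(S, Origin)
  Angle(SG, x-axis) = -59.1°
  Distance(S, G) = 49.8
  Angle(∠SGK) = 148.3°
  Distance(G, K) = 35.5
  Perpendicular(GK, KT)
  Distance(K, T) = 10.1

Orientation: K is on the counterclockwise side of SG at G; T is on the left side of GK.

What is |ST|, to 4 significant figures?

79.51

S is at the origin; SG runs at -59.1° with length 49.8, so G = 49.8·(cos -59.1°, sin -59.1°) = (25.57, -42.73). ∠SGK = 148.3°, so GK runs at -59.1° + (180° − 148.3°) = -27.40° from the x-axis; with |GK| = 35.5, K = G + 35.5·(cos -27.40°, sin -27.40°) = (57.09, -59.07). GK is perpendicular to KT; with |KT| = 10.1 on the left of GK, T = K + 10.1·(0.4602, 0.8878) = (61.74, -50.10). Then |ST| = |T − S| = 79.51.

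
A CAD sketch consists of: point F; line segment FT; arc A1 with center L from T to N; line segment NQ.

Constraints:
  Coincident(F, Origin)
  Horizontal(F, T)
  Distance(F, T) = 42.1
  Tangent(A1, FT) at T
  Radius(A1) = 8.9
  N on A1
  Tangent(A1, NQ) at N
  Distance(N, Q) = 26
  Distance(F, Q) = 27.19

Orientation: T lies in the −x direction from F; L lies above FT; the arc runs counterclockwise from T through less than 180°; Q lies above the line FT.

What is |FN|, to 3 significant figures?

35.9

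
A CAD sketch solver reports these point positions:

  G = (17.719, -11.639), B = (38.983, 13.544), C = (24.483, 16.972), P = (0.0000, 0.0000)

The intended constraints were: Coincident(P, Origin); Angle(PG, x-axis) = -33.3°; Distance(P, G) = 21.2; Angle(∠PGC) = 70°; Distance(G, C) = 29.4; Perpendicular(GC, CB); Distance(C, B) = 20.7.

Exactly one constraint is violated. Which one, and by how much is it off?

Distance(C, B) = 20.7 — off by 5.80.

P = (0.00, 0.00) ✓; PG at -33.30° ✓; |PG| = 21.20 ✓; ∠PGC = 70.00° ✓; |GC| = 29.40 ✓; ∠(GC, CB) = 90.00° ✓; |CB| = 14.90 ✗.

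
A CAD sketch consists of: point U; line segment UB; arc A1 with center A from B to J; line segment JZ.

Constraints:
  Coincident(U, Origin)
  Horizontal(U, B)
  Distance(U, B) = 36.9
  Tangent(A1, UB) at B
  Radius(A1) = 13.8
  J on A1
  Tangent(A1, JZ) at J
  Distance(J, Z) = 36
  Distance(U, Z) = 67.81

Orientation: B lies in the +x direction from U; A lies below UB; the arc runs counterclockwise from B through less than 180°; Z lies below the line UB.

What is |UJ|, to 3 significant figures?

32.7

U is at the origin; U and B share the same y with |UB| = 36.9 and B on the +x side, so B = (36.9, 0.00). The tangent condition forces AB to be normal to UB, so A = B + (0, -13.8) = (36.9, -13.8). Since AJ ⟂ JZ (tangency), |AZ| = √(13.8² + 36.0²) = 38.6 regardless of where J sits on A1. So Z lies on both circle(U, 67.81) and circle(A, 38.6); the below-UB intersection is Z = (43.9, -51.7). J is the foot of the tangent from Z: J = (25.1, -21.0).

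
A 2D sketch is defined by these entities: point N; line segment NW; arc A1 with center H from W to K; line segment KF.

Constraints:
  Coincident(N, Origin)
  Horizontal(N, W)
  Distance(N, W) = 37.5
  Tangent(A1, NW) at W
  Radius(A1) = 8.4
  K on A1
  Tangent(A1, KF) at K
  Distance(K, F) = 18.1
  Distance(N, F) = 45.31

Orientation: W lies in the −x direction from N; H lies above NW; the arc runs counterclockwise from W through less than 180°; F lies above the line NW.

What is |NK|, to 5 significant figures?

31.579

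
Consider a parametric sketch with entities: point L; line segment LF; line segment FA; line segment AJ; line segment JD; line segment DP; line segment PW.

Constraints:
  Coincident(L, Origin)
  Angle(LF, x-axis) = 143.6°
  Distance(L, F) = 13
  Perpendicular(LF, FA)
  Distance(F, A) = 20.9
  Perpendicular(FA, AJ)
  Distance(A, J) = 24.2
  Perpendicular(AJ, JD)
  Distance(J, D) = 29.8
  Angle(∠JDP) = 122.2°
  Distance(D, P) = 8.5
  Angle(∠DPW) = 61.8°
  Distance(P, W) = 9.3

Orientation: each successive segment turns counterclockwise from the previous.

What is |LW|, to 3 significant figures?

5.34

∠JDP = 122.2° gives DP at 111° from the x-axis; with |DP| = 8.5, P = (11.2, 8.43). ∠DPW = 61.8° gives PW at -130° from the x-axis; with |PW| = 9.3, W = (5.17, 1.35). Then |LW| = |W − L| = 5.34.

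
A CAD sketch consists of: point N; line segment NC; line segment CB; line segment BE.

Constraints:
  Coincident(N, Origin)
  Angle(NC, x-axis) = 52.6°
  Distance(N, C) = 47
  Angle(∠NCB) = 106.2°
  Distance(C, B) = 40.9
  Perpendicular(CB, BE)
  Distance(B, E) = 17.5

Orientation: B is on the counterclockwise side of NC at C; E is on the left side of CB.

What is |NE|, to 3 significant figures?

60.7

N is at the origin; NC runs at 52.6° with length 47.0, so C = 47.0·(cos 52.6°, sin 52.6°) = (28.5, 37.3). ∠NCB = 106.2°, so CB runs at 52.6° + (180° − 106.2°) = 126° from the x-axis; with |CB| = 40.9, B = C + 40.9·(cos 126°, sin 126°) = (4.28, 70.3). The perpendicularity gives BE at right angles to CB; with |BE| = 17.5 on the left of CB, E = B + 17.5·(-0.805, -0.593) = (-9.81, 59.9). Then |NE| = |E − N| = 60.7.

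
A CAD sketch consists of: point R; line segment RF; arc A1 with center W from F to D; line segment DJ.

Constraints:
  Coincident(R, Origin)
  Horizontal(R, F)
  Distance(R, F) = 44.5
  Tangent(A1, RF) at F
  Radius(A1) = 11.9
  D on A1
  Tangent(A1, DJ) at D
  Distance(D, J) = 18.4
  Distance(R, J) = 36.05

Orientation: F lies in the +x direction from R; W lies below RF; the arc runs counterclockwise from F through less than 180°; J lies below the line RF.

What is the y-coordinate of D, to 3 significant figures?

-7.39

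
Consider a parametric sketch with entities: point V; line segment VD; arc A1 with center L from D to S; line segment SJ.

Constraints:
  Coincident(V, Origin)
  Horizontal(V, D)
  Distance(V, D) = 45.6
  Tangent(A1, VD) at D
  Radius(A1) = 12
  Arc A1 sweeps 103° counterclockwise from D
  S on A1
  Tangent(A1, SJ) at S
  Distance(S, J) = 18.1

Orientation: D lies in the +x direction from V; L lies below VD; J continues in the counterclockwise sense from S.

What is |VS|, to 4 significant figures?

36.96

V is at the origin; V and D share the same y with |VD| = 45.6 and D on the +x side, so D = (45.60, 0.000). Since A1 is tangent to VD there, LD ⟂ VD, so L = D + (0, -12) = (45.60, -12.00). On A1, D sits at bearing 90° from L; a 103° counterclockwise sweep puts S at bearing 193°, so S = L + 12.0·(cos 193°, sin 193°) = (33.91, -14.70). Then |VS| = |S − V| = 36.96.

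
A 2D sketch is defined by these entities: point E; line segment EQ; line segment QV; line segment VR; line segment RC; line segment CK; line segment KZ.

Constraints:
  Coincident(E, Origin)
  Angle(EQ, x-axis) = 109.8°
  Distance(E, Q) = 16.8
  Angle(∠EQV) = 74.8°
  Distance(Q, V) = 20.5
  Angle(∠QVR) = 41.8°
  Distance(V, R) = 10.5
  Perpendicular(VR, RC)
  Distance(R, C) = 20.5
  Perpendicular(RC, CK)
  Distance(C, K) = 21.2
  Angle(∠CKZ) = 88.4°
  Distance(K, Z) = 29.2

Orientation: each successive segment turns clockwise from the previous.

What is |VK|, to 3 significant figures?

23.1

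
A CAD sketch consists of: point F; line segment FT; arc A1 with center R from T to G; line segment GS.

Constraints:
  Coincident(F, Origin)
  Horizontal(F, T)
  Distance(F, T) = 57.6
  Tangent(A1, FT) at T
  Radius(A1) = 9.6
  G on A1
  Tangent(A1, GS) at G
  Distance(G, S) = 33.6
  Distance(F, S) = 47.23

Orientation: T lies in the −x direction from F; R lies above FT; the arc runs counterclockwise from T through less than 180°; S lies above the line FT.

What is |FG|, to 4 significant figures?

49.49

Checks: |RG| = 9.600 ✓; ∠(RG, GS) = 90.00° ✓; |GS| = 33.60 ✓; |FS| = 47.23 ✓.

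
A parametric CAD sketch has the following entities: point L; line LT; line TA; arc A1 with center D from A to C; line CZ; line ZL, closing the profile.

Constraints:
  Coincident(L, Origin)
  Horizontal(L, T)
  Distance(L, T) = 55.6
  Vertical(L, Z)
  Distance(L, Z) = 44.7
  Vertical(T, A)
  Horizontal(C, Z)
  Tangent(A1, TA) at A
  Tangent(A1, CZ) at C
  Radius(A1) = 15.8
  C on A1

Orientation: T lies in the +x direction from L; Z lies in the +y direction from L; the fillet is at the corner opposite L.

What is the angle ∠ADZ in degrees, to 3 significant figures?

158°

L is at the origin; L and T share the same y with |LT| = 55.6 and T on the +x side, so T = (55.6, 0.00). L and Z share the same x with |LZ| = 44.7 and Z on the +y side, so Z = (0.00, 44.7). The virtual corner opposite L is at (55.6, 44.7). Tangency of A1 to TA means the radius DA is perpendicular to TA and since A1 is tangent to CZ there, DC ⟂ CZ, with radius 15.8, so the center D sits 15.8 in from both sides at D = (39.8, 28.9). That places the tangent points at A = (55.6, 28.9) on TA and C = (39.8, 44.7) on CZ. Then cos ∠ADZ = DA·DZ / (|DA||DZ|), giving 158°.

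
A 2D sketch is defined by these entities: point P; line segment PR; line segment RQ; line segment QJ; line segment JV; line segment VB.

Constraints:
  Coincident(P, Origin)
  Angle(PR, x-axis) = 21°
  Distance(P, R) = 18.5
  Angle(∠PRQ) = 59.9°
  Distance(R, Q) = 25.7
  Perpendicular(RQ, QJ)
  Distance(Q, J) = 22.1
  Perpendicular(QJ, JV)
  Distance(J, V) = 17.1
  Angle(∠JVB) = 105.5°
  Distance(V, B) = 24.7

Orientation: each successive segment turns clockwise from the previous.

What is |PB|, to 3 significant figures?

19.1

P is at the origin; PR runs at 21.0° with length 18.5, so R = (17.3, 6.63). ∠PRQ = 59.9° gives RQ at -99.1° from the x-axis; with |RQ| = 25.7, Q = (13.2, -18.7). RQ is perpendicular to QJ, so QJ runs at 171°; with |QJ| = 22.1, J = (-8.62, -15.3). QJ is perpendicular to JV, so JV runs at 80.9°; with |JV| = 17.1, V = (-5.91, 1.63). ∠JVB = 105.5° gives VB at 6.40° from the x-axis; with |VB| = 24.7, B = (18.6, 4.39). Then |PB| = |B − P| = 19.1.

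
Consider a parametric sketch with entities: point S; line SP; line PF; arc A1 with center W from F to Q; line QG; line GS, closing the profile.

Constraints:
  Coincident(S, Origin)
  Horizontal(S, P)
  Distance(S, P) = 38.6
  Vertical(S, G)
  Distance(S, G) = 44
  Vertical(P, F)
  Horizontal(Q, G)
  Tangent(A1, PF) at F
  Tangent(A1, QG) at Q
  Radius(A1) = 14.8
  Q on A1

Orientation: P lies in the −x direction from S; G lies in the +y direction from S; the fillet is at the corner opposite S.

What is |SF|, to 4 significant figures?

48.40

S is at the origin; S and P share the same y with |SP| = 38.6 and P on the −x side, so P = (-38.60, 0.000). SG is vertical with |SG| = 44.0 and G on the +y side, so G = (0.000, 44.00). The virtual corner opposite S is at (-38.60, 44.00). The tangent condition forces WF to be normal to PF and A1 meets QG tangentially, so WQ is at right angles to QG, with radius 14.8, so the center W sits 14.8 in from both sides at W = (-23.80, 29.20). That places the tangent points at F = (-38.60, 29.20) on PF and Q = (-23.80, 44.00) on QG. Then |SF| = |F − S| = 48.40.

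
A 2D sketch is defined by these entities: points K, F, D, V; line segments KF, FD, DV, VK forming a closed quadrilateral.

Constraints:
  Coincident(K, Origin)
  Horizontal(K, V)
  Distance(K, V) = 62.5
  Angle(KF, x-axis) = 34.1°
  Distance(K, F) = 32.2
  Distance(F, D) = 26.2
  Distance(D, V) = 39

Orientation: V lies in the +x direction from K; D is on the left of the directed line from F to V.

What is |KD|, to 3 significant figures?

58.3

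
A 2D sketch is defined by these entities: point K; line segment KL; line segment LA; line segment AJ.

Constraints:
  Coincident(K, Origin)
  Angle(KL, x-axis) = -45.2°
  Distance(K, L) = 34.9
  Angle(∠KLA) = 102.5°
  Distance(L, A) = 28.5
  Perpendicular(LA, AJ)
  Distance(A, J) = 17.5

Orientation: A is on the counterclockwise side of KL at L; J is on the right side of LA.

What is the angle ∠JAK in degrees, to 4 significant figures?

133.4°

K is at the origin; KL runs at -45.2° with length 34.9, so L = 34.9·(cos -45.2°, sin -45.2°) = (24.59, -24.76). ∠KLA = 102.5°, so LA runs at -45.2° + (180° − 102.5°) = 32.30° from the x-axis; with |LA| = 28.5, A = L + 28.5·(cos 32.30°, sin 32.30°) = (48.68, -9.535). The perpendicularity gives AJ at right angles to LA; with |AJ| = 17.5 on the right of LA, J = A + 17.5·(0.5344, -0.8453) = (58.03, -24.33). Then cos ∠JAK = AJ·AK / (|AJ||AK|), giving 133.4°.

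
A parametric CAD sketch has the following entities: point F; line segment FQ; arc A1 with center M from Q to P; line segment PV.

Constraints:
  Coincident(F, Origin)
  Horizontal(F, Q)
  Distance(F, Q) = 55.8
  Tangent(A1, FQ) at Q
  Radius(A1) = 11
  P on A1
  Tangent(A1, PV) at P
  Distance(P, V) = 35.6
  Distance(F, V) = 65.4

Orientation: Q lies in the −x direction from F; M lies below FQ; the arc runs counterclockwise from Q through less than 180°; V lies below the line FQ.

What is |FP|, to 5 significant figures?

67.208

Checks: |MP| = 11.00 ✓; ∠(MP, PV) = 90.00° ✓; |PV| = 35.60 ✓; |FV| = 65.40 ✓.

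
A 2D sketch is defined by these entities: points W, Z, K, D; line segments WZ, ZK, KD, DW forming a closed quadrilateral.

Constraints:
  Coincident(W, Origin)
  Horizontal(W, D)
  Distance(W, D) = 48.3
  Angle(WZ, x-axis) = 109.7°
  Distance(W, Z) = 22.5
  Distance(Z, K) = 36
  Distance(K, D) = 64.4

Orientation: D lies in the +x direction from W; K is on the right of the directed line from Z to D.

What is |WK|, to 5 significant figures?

20.274

Checks: |ZK| = 36.00 ✓; |KD| = 64.40 ✓.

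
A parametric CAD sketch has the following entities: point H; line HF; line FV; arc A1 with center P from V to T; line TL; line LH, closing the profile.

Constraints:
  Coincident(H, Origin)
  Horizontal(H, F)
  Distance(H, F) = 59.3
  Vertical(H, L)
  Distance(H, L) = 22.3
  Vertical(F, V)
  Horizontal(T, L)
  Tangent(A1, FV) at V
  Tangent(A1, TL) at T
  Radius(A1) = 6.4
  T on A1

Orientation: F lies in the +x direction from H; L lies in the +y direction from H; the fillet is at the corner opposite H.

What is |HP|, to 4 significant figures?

55.24

H and L share the same x with |HL| = 22.3 and L on the +y side, so L = (0.000, 22.30). The virtual corner opposite H is at (59.30, 22.30). The tangent condition forces PV to be normal to FV and since A1 is tangent to TL there, PT ⟂ TL, with radius 6.4, so the center P sits 6.4 in from both sides at P = (52.90, 15.90). Then |HP| = |P − H| = 55.24.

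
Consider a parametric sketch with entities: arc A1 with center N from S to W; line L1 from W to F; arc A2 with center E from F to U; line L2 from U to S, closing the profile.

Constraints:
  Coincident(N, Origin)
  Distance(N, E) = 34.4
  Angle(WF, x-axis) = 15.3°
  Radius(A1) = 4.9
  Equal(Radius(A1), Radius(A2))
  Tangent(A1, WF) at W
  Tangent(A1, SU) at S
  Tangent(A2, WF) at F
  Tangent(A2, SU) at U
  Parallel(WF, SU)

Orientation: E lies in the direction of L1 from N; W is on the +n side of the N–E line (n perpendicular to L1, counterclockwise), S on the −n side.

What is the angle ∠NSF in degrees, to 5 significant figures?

74.099°

Tangency of A1 to both parallel lines with radius 4.9 puts W and S at N ± 4.9·n: W = (-1.2930, 4.7263), S = (1.2930, -4.7263). Equal radii place F and U the same way about E: F = E + 4.9·n = (31.888, 13.804), U = E − 4.9·n = (34.474, 4.3509). Then cos ∠NSF = SN·SF / (|SN||SF|), giving 74.099°.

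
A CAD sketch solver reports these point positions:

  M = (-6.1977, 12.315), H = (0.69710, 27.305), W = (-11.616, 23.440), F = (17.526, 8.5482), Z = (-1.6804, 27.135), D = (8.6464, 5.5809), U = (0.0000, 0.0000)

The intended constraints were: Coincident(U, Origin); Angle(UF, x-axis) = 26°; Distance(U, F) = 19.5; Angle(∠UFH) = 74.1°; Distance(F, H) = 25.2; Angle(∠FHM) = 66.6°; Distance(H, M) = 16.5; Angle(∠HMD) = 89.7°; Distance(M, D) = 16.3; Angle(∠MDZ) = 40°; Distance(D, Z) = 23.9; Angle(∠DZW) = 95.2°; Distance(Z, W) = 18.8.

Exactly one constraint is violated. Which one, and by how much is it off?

Distance(Z, W) = 18.8 — off by 8.20.

U = (0.00, 0.00) ✓; UF at 26.00° ✓; |UF| = 19.50 ✓; ∠UFH = 74.10° ✓; |FH| = 25.20 ✓; ∠FHM = 66.60° ✓; |HM| = 16.50 ✓; ∠HMD = 89.70° ✓; |MD| = 16.30 ✓; ∠MDZ = 40.00° ✓; |DZ| = 23.90 ✓; ∠DZW = 95.20° ✓; |ZW| = 10.60 ✗.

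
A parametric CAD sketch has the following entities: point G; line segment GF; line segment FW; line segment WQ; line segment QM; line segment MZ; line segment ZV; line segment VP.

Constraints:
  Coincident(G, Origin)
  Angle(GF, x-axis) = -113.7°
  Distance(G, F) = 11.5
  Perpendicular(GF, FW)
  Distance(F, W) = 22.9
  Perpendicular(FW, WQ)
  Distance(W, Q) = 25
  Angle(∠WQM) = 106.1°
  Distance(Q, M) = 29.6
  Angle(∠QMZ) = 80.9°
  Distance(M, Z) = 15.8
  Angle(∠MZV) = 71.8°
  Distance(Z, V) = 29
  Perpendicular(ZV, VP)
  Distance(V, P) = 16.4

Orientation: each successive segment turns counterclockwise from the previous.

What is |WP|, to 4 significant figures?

39.58

G is at the origin; GF runs at -113.7° with length 11.5, so F = (-4.622, -10.53). The perpendicularity gives FW at right angles to GF, so FW runs at -23.70°; with |FW| = 22.9, W = (16.35, -19.73). The perpendicularity gives WQ at right angles to FW, so WQ runs at 66.30°; with |WQ| = 25.0, Q = (26.39, 3.157). ∠WQM = 106.1° gives QM at 140.2° from the x-axis; with |QM| = 29.6, M = (3.654, 22.10). ∠QMZ = 80.9° gives MZ at -120.7° from the x-axis; with |MZ| = 15.8, Z = (-4.413, 8.518). ∠MZV = 71.8° gives ZV at -12.50° from the x-axis; with |ZV| = 29.0, V = (23.90, 2.242). ZV ⟂ VP, so VP runs at 77.50°; with |VP| = 16.4, P = (27.45, 18.25). Then |WP| = |P − W| = 39.58.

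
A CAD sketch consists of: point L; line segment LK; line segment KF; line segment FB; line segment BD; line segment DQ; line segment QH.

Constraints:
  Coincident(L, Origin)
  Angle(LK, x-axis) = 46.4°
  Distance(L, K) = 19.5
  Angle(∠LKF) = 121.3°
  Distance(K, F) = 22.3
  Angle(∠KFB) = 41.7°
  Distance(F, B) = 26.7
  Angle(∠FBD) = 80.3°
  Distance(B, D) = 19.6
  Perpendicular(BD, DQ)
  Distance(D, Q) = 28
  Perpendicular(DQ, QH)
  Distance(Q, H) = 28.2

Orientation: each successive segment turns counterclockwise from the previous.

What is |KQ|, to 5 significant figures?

20.853

L is at the origin; LK runs at 46.4° with length 19.5, so K = (13.448, 14.121). ∠LKF = 121.3° gives KF at 105.10° from the x-axis; with |KF| = 22.3, F = (7.6383, 35.651). ∠KFB = 41.7° gives FB at -116.60° from the x-axis; with |FB| = 26.7, B = (-4.3168, 11.777). ∠FBD = 80.3° gives BD at -16.900° from the x-axis; with |BD| = 19.6, D = (14.437, 6.0797). The perpendicularity gives DQ at right angles to BD, so DQ runs at 73.100°; with |DQ| = 28.0, Q = (22.576, 32.870). Then |KQ| = |Q − K| = 20.853.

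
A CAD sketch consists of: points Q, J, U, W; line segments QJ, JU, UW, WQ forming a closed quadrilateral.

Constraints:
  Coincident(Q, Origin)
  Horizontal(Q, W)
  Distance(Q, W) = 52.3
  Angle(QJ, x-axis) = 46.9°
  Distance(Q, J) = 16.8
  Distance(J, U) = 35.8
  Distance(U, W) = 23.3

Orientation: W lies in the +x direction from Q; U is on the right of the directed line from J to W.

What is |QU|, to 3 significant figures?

37.7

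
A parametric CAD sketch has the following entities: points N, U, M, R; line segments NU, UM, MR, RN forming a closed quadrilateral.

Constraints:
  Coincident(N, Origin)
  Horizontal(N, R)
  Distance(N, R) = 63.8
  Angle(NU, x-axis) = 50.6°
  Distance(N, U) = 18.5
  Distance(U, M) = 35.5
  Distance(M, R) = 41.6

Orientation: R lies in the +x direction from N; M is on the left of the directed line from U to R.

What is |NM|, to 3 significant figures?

53.6

Checks: |UM| = 35.50 ✓; |MR| = 41.60 ✓.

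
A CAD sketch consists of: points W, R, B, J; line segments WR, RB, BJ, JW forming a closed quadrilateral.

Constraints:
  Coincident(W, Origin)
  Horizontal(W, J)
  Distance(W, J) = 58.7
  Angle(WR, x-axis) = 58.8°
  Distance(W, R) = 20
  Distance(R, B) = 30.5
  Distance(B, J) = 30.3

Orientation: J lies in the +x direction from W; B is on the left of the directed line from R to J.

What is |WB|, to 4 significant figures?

46.68

W is at the origin; WJ is horizontal with |WJ| = 58.7 and J in +x, so J = (58.7, 0). WR runs at 58.8° with |WR| = 20.0, so R = (10.36, 17.11). B is determined by |RB| = 30.5 and |BJ| = 30.3 together: it lies at the intersection of circle(R, 30.5) and circle(J, 30.3). With |RJ| = 51.28, the foot of the radical line on RJ is 25.76 from R and the perpendicular offset is √(30.5² − 25.76²) = 16.33. Taking the left-of-RJ solution: B = (40.09, 23.91).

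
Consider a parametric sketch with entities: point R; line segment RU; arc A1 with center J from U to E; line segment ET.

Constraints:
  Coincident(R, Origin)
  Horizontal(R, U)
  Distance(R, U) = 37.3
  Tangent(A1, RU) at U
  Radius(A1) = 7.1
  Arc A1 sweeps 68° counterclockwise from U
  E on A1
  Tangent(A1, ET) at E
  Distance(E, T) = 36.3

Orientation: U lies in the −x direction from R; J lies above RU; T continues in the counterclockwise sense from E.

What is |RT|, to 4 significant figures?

41.77

R is at the origin; R and U share the same y with |RU| = 37.3 and U on the −x side, so U = (-37.30, 0.000). Tangency of A1 to RU means the radius JU is perpendicular to RU, so J = U + (0, 7.1) = (-37.30, 7.100). On A1, U sits at bearing -90° from J; a 68° counterclockwise sweep puts E at bearing -22°, so E = J + 7.1·(cos -22°, sin -22°) = (-30.72, 4.440). Since A1 is tangent to ET there, JE ⟂ ET, so ET runs along (−sin -22°, cos -22°); with |ET| = 36.3, T = (-17.12, 38.10). Then |RT| = |T − R| = 41.77.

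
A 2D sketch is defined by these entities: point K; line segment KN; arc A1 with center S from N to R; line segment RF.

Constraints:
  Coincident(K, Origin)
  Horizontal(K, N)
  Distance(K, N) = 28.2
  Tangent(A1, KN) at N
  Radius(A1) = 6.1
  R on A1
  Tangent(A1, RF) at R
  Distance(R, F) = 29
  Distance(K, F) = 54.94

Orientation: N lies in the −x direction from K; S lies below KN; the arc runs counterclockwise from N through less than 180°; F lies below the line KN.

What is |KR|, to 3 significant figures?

33.9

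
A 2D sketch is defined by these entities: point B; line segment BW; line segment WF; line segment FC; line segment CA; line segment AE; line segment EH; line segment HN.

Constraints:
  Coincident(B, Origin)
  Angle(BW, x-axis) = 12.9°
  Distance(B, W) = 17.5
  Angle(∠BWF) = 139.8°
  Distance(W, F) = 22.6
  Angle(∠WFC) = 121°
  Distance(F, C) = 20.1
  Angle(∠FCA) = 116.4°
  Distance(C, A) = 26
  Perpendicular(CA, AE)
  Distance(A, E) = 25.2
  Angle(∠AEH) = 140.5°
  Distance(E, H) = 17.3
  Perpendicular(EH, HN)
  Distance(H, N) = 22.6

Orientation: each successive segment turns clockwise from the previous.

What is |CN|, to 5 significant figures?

24.297

B is at the origin; BW runs at 12.9° with length 17.5, so W = (17.058, 3.9069). ∠BWF = 139.8° gives WF at -27.300° from the x-axis; with |WF| = 22.6, F = (37.141, -6.4586). ∠WFC = 121.0° gives FC at -86.300° from the x-axis; with |FC| = 20.1, C = (38.438, -26.517). ∠FCA = 116.4° gives CA at -149.90° from the x-axis; with |CA| = 26.0, A = (15.944, -39.556). CA ⟂ AE, so AE runs at 120.10°; with |AE| = 25.2, E = (3.3062, -17.754). ∠AEH = 140.5° gives EH at 80.600° from the x-axis; with |EH| = 17.3, H = (6.1317, -0.68647). The perpendicularity gives HN at right angles to EH, so HN runs at -9.4000°; with |HN| = 22.6, N = (28.428, -4.3776). Then |CN| = |N − C| = 24.297.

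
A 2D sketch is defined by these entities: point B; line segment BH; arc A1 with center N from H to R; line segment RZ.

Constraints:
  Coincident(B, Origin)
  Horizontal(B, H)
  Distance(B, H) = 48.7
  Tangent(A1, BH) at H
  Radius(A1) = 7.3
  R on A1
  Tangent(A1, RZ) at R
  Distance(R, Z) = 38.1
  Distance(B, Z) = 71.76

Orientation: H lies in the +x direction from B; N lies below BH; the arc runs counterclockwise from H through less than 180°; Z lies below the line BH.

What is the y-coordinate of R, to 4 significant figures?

-9.909

Checks: |NH| = 7.300 ✓; |NR| = 7.300 ✓; ∠(NR, RZ) = 90.00° ✓; |RZ| = 38.10 ✓; |BZ| = 71.76 ✓.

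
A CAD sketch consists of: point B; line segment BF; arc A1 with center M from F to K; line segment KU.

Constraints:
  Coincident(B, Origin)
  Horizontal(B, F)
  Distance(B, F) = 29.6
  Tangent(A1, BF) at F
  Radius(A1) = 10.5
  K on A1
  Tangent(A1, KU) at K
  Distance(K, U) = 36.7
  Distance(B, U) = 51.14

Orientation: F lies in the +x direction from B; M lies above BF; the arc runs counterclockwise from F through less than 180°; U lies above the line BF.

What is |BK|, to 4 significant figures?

41.74

B is at the origin; BF is horizontal with |BF| = 29.6 and F on the +x side, so F = (29.60, 0.000). The tangent condition forces MF to be normal to BF, so M = F + (0, 10.5) = (29.60, 10.50). Since MK ⟂ KU (tangency), |MU| = √(10.5² + 36.7²) = 38.17 regardless of where K sits on A1. So U lies on both circle(B, 51.14) and circle(M, 38.17); the above-BF intersection is U = (19.45, 47.30). K is the foot of the tangent from U: K = (38.56, 15.97).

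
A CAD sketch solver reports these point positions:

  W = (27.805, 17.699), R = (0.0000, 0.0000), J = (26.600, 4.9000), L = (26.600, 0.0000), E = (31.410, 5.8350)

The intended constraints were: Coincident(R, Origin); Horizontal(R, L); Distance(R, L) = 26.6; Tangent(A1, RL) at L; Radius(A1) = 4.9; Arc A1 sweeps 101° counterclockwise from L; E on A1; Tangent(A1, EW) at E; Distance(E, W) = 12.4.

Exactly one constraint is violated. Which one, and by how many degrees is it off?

Tangent(A1, EW) at E — off by 5.90°.

R = (0.00, 0.00) ✓; R.y = 0.00, L.y = 0.00 ✓; |RL| = 26.60 ✓; ∠(JL, LR) = 90.00° ✓; |JL| = 4.900 ✓; bearing(J→E) − bearing(J→L) = 101.0° ✓; |JE| = 4.900 ✓; ∠(JE, EW) = 84.10° ✗; |EW| = 12.40 ✓.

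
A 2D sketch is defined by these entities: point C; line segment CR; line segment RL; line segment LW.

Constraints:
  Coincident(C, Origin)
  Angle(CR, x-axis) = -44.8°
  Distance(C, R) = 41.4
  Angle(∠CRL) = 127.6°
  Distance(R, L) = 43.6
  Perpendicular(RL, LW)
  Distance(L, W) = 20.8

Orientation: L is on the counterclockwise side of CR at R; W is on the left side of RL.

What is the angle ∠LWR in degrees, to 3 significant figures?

64.5°

C is at the origin; CR runs at -44.8° with length 41.4, so R = 41.4·(cos -44.8°, sin -44.8°) = (29.4, -29.2). ∠CRL = 127.6°, so RL runs at -44.8° + (180° − 127.6°) = 7.60° from the x-axis; with |RL| = 43.6, L = R + 43.6·(cos 7.60°, sin 7.60°) = (72.6, -23.4). RL ⟂ LW; with |LW| = 20.8 on the left of RL, W = L + 20.8·(-0.132, 0.991) = (69.8, -2.79). Then cos ∠LWR = WL·WR / (|WL||WR|), giving 64.5°.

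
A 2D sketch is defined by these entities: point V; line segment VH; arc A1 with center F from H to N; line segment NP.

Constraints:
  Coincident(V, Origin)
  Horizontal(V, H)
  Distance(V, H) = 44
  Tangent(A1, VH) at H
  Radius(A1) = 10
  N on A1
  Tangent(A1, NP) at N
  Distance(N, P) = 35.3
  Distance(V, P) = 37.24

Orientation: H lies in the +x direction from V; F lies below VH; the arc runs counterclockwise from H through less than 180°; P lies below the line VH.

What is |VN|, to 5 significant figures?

35.984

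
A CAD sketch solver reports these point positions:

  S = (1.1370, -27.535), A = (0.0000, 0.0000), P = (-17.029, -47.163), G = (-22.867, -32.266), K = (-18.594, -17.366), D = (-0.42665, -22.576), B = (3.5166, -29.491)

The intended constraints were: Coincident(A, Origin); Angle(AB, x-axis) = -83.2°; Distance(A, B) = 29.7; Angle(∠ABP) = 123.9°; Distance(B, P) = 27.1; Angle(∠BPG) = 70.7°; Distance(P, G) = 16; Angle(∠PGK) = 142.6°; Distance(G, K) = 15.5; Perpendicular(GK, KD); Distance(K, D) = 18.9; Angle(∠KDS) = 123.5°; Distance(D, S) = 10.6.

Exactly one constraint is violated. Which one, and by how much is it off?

Distance(D, S) = 10.6 — off by 5.40.

A = (0.00, 0.00) ✓; AB at -83.20° ✓; |AB| = 29.70 ✓; ∠ABP = 123.9° ✓; |BP| = 27.10 ✓; ∠BPG = 70.70° ✓; |PG| = 16.00 ✓; ∠PGK = 142.6° ✓; |GK| = 15.50 ✓; ∠(GK, KD) = 90.00° ✓; |KD| = 18.90 ✓; ∠KDS = 123.5° ✓; |DS| = 5.200 ✗.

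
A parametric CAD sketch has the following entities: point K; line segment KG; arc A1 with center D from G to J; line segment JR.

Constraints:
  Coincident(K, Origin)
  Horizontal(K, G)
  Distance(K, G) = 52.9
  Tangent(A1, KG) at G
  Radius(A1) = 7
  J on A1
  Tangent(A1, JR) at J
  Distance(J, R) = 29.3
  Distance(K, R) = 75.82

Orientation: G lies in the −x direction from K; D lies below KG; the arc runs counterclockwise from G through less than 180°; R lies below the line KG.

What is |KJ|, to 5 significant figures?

59.784

K is at the origin; KG is horizontal with |KG| = 52.9 and G on the −x side, so G = (-52.900, 0.0000). Since A1 is tangent to KG there, DG ⟂ KG, so D = G + (0, -7) = (-52.900, -7.0000). Since DJ ⟂ JR (tangency), |DR| = √(7.0² + 29.3²) = 30.125 regardless of where J sits on A1. So R lies on both circle(K, 75.82) and circle(D, 30.125); the below-KG intersection is R = (-68.320, -32.879). J is the foot of the tangent from R: J = (-59.581, -4.9122).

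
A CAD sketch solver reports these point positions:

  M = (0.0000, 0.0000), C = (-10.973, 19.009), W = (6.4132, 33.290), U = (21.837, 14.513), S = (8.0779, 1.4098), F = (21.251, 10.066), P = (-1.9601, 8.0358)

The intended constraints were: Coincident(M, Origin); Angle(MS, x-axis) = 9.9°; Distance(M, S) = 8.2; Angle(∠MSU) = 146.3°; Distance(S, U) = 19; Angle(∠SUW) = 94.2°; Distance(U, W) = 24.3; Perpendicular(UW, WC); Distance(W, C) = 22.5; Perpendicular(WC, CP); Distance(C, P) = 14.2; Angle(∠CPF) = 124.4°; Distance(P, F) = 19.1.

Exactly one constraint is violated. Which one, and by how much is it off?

Distance(P, F) = 19.1 — off by 4.20.

M = (0.00, 0.00) ✓; MS at 9.900° ✓; |MS| = 8.200 ✓; ∠MSU = 146.3° ✓; |SU| = 19.00 ✓; ∠SUW = 94.20° ✓; |UW| = 24.30 ✓; ∠(UW, WC) = 90.00° ✓; |WC| = 22.50 ✓; ∠(WC, CP) = 90.00° ✓; |CP| = 14.20 ✓; ∠CPF = 124.4° ✓; |PF| = 23.30 ✗.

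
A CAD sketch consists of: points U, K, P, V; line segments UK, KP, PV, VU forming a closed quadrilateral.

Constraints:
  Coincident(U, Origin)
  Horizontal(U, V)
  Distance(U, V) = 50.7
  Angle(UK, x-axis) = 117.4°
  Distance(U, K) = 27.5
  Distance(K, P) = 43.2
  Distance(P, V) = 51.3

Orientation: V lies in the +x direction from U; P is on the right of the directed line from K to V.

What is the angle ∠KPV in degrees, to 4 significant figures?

91.45°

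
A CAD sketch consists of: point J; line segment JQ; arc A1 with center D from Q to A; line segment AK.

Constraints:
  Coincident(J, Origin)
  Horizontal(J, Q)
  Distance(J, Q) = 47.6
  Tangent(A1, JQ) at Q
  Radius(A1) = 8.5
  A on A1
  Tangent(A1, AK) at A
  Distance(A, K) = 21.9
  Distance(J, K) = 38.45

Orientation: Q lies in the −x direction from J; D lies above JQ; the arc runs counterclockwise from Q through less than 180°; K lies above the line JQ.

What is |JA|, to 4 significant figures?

40.31

Checks: ∠(DQ, QJ) = 90.00° ✓; |DQ| = 8.500 ✓; |DA| = 8.500 ✓; ∠(DA, AK) = 90.00° ✓; |AK| = 21.90 ✓; |JK| = 38.45 ✓.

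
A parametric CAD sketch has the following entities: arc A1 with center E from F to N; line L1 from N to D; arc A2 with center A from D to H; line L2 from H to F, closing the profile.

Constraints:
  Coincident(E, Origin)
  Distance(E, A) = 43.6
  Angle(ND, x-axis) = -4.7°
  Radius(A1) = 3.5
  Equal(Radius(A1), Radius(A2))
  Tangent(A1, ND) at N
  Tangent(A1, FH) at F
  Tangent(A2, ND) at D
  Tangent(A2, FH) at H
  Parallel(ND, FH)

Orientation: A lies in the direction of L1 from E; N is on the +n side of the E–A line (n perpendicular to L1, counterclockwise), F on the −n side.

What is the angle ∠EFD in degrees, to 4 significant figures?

80.88°

Tangency of A1 to both parallel lines with radius 3.5 puts N and F at E ± 3.5·n: N = (0.2868, 3.488), F = (-0.2868, -3.488). Equal radii place D and H the same way about A: D = A + 3.5·n = (43.74, -0.08429), H = A − 3.5·n = (43.17, -7.061). Then cos ∠EFD = FE·FD / (|FE||FD|), giving 80.88°.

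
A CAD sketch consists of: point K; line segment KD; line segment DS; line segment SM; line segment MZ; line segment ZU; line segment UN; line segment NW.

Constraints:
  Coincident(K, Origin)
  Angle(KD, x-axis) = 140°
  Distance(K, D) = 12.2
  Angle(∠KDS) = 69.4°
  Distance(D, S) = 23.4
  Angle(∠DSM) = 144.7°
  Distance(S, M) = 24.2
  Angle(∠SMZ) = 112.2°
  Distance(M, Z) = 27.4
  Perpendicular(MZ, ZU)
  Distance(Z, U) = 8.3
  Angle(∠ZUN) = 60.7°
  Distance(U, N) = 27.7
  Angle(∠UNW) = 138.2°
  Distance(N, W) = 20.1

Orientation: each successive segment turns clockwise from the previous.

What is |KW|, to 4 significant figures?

63.43

K is at the origin; KD runs at 140.0° with length 12.2, so D = (-9.346, 7.842). ∠KDS = 69.4° gives DS at 29.40° from the x-axis; with |DS| = 23.4, S = (11.04, 19.33). ∠DSM = 144.7° gives SM at -5.900° from the x-axis; with |SM| = 24.2, M = (35.11, 16.84). ∠SMZ = 112.2° gives MZ at -73.70° from the x-axis; with |MZ| = 27.4, Z = (42.80, -9.457). MZ is perpendicular to ZU, so ZU runs at -163.7°; with |ZU| = 8.3, U = (34.84, -11.79). ∠ZUN = 60.7° gives UN at 77.00° from the x-axis; with |UN| = 27.7, N = (41.07, 15.20). ∠UNW = 138.2° gives NW at 35.20° from the x-axis; with |NW| = 20.1, W = (57.49, 26.79). Then |KW| = |W − K| = 63.43.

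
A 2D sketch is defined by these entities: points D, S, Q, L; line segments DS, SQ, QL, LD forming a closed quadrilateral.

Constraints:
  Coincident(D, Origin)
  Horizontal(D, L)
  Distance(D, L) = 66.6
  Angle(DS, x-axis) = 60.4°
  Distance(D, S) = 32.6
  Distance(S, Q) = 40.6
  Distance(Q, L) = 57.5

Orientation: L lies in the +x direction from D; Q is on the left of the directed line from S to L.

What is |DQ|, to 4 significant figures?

72.01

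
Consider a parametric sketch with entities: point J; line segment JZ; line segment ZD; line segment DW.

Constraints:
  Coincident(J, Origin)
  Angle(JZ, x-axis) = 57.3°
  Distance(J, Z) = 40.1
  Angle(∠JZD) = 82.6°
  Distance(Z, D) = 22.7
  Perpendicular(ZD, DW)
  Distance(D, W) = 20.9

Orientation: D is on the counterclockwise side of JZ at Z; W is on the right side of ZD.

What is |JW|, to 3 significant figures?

63.1

J is at the origin; JZ runs at 57.3° with length 40.1, so Z = 40.1·(cos 57.3°, sin 57.3°) = (21.7, 33.7). ∠JZD = 82.6°, so ZD runs at 57.3° + (180° − 82.6°) = 155° from the x-axis; with |ZD| = 22.7, D = Z + 22.7·(cos 155°, sin 155°) = (1.14, 43.4). ZD ⟂ DW; with |DW| = 20.9 on the right of ZD, W = D + 20.9·(0.427, 0.904) = (10.1, 62.3). Then |JW| = |W − J| = 63.1.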